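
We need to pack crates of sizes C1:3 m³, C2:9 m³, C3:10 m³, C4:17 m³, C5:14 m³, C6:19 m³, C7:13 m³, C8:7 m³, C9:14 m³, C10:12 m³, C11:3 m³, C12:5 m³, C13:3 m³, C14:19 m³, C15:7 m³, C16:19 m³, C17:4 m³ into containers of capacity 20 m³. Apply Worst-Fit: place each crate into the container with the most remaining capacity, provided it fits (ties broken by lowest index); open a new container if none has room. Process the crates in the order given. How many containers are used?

11

Put C1 (3 m³) in container 1; 17 m³ remain.
Put C2 (9 m³) in container 1; 8 m³ remain.
Put C3 (10 m³) in container 2; 10 m³ remain.
Put C4 (17 m³) in container 3; 3 m³ remain.
Put C5 (14 m³) in container 4; 6 m³ remain.
Put C6 (19 m³) in container 5; 1 m³ remain.
Put C7 (13 m³) in container 6; 7 m³ remain.
Put C8 (7 m³) in container 2; 3 m³ remain.
Put C9 (14 m³) in container 7; 6 m³ remain.
Put C10 (12 m³) in container 8; 8 m³ remain.
Put C11 (3 m³) in container 1; 5 m³ remain.
Put C12 (5 m³) in container 8; 3 m³ remain.
Put C13 (3 m³) in container 6; 4 m³ remain.
Put C14 (19 m³) in container 9; 1 m³ remain.
Put C15 (7 m³) in container 10; 13 m³ remain.
Put C16 (19 m³) in container 11; 1 m³ remain.
Put C17 (4 m³) in container 10; 9 m³ remain.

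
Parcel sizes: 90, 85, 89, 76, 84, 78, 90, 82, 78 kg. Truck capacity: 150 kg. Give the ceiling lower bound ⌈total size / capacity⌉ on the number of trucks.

Total size = 90 + 85 + 89 + 76 + 84 + 78 + 90 + 82 + 78 = 752 kg.
⌈752 / 150⌉ = 6.

6 trucks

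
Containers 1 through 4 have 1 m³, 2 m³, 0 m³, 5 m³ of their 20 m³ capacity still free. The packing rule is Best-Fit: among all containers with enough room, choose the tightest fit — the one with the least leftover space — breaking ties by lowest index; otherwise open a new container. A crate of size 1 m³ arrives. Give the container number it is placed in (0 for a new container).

Containers with room: container 1 (1 m³), container 2 (2 m³), container 4 (5 m³).
Tightest fit is container 1 with 1 m³ free.

1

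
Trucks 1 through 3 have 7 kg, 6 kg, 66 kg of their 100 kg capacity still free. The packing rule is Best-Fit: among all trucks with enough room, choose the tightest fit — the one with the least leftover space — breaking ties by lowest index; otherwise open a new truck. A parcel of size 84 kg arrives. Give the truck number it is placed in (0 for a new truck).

0

No truck has ≥ 84 kg free, so a new truck is opened.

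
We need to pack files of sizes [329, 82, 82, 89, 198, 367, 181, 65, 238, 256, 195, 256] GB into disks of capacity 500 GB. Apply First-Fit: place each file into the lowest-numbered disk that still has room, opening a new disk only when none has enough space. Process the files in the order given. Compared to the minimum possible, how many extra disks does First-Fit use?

0

First-Fit: [329,82,82] [89,198,181] [367,65] [238,256] [195,256] → 5 disks.
Total size 2338 GB; any packing needs at least ⌈2338/500⌉ = 5 disks.
So 5 is already optimal.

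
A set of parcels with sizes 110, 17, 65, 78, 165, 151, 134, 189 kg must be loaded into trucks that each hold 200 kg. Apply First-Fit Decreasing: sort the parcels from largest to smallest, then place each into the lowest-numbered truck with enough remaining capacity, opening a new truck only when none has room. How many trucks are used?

Sorted descending: 189, 165, 151, 134, 110, 78, 65, 17.
truck 1: place 189 kg, 11 kg left
truck 2: place 165 kg, 35 kg left
truck 3: place 151 kg, 49 kg left
truck 4: place 134 kg, 66 kg left
truck 5: place 110 kg, 90 kg left
truck 5: place 78 kg, 12 kg left
truck 4: place 65 kg, 1 kg left
truck 2: place 17 kg, 18 kg left

5 trucks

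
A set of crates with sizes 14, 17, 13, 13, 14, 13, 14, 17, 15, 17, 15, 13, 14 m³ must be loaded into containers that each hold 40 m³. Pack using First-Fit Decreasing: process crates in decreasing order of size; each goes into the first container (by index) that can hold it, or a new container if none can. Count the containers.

Sorted descending: 17, 17, 17, 15, 15, 14, 14, 14, 14, 13, 13, 13, 13.
Put 17 m³ in container 1; 23 m³ remain.
Put 17 m³ in container 1; 6 m³ remain.
Put 17 m³ in container 2; 23 m³ remain.
Put 15 m³ in container 2; 8 m³ remain.
Put 15 m³ in container 3; 25 m³ remain.
Put 14 m³ in container 3; 11 m³ remain.
Put 14 m³ in container 4; 26 m³ remain.
Put 14 m³ in container 4; 12 m³ remain.
Put 14 m³ in container 5; 26 m³ remain.
Put 13 m³ in container 5; 13 m³ remain.
Put 13 m³ in container 5; 0 m³ remain.
Put 13 m³ in container 6; 27 m³ remain.
Put 13 m³ in container 6; 14 m³ remain.
Final containers: [17,17] [17,15] [15,14] [14,14] [14,13,13] [13,13].

6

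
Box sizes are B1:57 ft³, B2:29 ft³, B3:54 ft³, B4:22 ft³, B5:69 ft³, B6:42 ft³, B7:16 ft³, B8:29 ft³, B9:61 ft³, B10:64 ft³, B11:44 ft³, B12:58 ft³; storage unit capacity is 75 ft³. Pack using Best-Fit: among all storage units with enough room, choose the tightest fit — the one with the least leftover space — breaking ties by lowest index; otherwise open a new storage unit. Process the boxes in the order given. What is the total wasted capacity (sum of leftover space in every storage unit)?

130

Put B1 (57 ft³) in storage unit 1; 18 ft³ remain.
Put B2 (29 ft³) in storage unit 2; 46 ft³ remain.
Put B3 (54 ft³) in storage unit 3; 21 ft³ remain.
Put B4 (22 ft³) in storage unit 2; 24 ft³ remain.
Put B5 (69 ft³) in storage unit 4; 6 ft³ remain.
Put B6 (42 ft³) in storage unit 5; 33 ft³ remain.
Put B7 (16 ft³) in storage unit 1; 2 ft³ remain.
Put B8 (29 ft³) in storage unit 5; 4 ft³ remain.
Put B9 (61 ft³) in storage unit 6; 14 ft³ remain.
Put B10 (64 ft³) in storage unit 7; 11 ft³ remain.
Put B11 (44 ft³) in storage unit 8; 31 ft³ remain.
Put B12 (58 ft³) in storage unit 9; 17 ft³ remain.
9 storage units × 75 ft³ = 675 ft³; used 545 ft³; unused 130 ft³.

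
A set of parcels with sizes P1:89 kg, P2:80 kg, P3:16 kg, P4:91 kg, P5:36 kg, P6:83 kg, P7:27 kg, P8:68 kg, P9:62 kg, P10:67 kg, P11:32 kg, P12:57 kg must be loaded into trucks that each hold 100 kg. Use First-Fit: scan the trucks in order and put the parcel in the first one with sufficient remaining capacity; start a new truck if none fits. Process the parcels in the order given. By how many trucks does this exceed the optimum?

First-Fit: [89] [80,16] [91] [36,27,32] [83] [68] [62] [67] [57] → 9 trucks.
Total size 708 kg; any packing needs at least ⌈708/100⌉ = 8 trucks.
An optimal packing achieves that bound: [91] [89] [83,16] [80] [68,32] [67,27] [62,36] [57] → 8 trucks.
Excess: 9 − 8 = 1.

1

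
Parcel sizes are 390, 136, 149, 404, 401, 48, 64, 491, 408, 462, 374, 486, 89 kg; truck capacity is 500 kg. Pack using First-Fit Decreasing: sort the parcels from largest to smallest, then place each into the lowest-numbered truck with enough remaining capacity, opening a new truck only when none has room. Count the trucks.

9

Sorted descending: 491, 486, 462, 408, 404, 401, 390, 374, 149, 136, 89, 64, 48.
Put 491 kg in truck 1; 9 kg remain.
Put 486 kg in truck 2; 14 kg remain.
Put 462 kg in truck 3; 38 kg remain.
Put 408 kg in truck 4; 92 kg remain.
Put 404 kg in truck 5; 96 kg remain.
Put 401 kg in truck 6; 99 kg remain.
Put 390 kg in truck 7; 110 kg remain.
Put 374 kg in truck 8; 126 kg remain.
Put 149 kg in truck 9; 351 kg remain.
Put 136 kg in truck 9; 215 kg remain.
Put 89 kg in truck 4; 3 kg remain.
Put 64 kg in truck 5; 32 kg remain.
Put 48 kg in truck 6; 51 kg remain.
Final trucks: [491] [486] [462] [408,89] [404,64] [401,48] [390] [374] [149,136].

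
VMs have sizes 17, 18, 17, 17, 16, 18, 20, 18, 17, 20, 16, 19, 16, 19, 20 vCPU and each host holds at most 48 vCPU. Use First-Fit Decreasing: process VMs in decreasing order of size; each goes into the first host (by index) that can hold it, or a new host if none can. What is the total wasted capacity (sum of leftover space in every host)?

68

Sorted descending: 20, 20, 20, 19, 19, 18, 18, 18, 17, 17, 17, 17, 16, 16, 16.
host 1: place 20 vCPU, 28 vCPU left
host 1: place 20 vCPU, 8 vCPU left
host 2: place 20 vCPU, 28 vCPU left
host 2: place 19 vCPU, 9 vCPU left
host 3: place 19 vCPU, 29 vCPU left
host 3: place 18 vCPU, 11 vCPU left
host 4: place 18 vCPU, 30 vCPU left
host 4: place 18 vCPU, 12 vCPU left
host 5: place 17 vCPU, 31 vCPU left
host 5: place 17 vCPU, 14 vCPU left
host 6: place 17 vCPU, 31 vCPU left
host 6: place 17 vCPU, 14 vCPU left
host 7: place 16 vCPU, 32 vCPU left
host 7: place 16 vCPU, 16 vCPU left
host 7: place 16 vCPU, 0 vCPU left
7 hosts × 48 vCPU = 336 vCPU; used 268 vCPU; unused 68 vCPU.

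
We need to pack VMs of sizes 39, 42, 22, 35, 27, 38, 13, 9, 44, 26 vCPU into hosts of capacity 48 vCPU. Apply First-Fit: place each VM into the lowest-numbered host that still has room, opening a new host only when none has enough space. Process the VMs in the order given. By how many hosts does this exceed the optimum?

1

First-Fit: [39,9] [42] [22,13] [35] [27] [38] [44] [26] → 8 hosts.
Total size 295 vCPU; any packing needs at least ⌈295/48⌉ = 7 hosts.
An optimal packing achieves that bound: [44] [42] [39,9] [38] [35,13] [27] [26,22] → 7 hosts.
Excess: 8 − 7 = 1.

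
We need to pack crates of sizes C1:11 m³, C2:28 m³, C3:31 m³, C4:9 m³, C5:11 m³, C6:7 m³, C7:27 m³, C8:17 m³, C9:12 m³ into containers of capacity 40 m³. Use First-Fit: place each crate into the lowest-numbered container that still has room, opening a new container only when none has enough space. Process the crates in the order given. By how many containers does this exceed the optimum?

0

First-Fit: [11,28] [31,9] [11,7,17] [27,12] → 4 containers.
Total size 153 m³; any packing needs at least ⌈153/40⌉ = 4 containers.
So 4 is already optimal.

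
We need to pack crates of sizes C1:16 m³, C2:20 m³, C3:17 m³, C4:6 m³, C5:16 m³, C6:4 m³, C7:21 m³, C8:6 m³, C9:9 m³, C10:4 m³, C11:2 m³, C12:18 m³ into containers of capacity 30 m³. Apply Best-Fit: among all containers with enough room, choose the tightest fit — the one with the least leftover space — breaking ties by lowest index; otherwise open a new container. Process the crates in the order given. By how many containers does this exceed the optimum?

Best-Fit: [16] [20,6,4] [17,9,4] [16] [21,6,2] [18] → 6 containers.
6 crates exceed 15 m³ (half the capacity), and no two of those can share a container, so at least 6 containers are needed.
So 6 is already optimal.

0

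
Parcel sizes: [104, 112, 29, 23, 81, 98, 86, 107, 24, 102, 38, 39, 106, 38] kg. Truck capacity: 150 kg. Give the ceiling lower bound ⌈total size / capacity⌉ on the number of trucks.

7 trucks

Total size = 104 + 112 + 29 + 23 + 81 + 98 + 86 + 107 + 24 + 102 + 38 + 39 + 106 + 38 = 987 kg.
⌈987 / 150⌉ = 7.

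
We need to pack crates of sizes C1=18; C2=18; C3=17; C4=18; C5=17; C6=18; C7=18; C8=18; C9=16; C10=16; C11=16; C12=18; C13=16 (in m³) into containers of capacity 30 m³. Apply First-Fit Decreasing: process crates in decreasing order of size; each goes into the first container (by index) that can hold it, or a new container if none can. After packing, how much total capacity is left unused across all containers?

166

Sorted descending: 18, 18, 18, 18, 18, 18, 18, 17, 17, 16, 16, 16, 16.
18 m³ → container 1 (remaining 12 m³)
18 m³ → container 2 (remaining 12 m³)
18 m³ → container 3 (remaining 12 m³)
18 m³ → container 4 (remaining 12 m³)
18 m³ → container 5 (remaining 12 m³)
18 m³ → container 6 (remaining 12 m³)
18 m³ → container 7 (remaining 12 m³)
17 m³ → container 8 (remaining 13 m³)
17 m³ → container 9 (remaining 13 m³)
16 m³ → container 10 (remaining 14 m³)
16 m³ → container 11 (remaining 14 m³)
16 m³ → container 12 (remaining 14 m³)
16 m³ → container 13 (remaining 14 m³)
13 containers × 30 m³ = 390 m³; used 224 m³; unused 166 m³.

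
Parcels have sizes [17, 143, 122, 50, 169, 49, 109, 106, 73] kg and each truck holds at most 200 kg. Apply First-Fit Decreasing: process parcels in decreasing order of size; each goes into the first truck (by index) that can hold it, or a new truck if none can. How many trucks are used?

5

Sorted descending: 169, 143, 122, 109, 106, 73, 50, 49, 17.
truck 1: place 169 kg, 31 kg left
truck 2: place 143 kg, 57 kg left
truck 3: place 122 kg, 78 kg left
truck 4: place 109 kg, 91 kg left
truck 5: place 106 kg, 94 kg left
truck 3: place 73 kg, 5 kg left
truck 2: place 50 kg, 7 kg left
truck 4: place 49 kg, 42 kg left
truck 1: place 17 kg, 14 kg left
Final trucks: [169,17] [143,50] [122,73] [109,49] [106].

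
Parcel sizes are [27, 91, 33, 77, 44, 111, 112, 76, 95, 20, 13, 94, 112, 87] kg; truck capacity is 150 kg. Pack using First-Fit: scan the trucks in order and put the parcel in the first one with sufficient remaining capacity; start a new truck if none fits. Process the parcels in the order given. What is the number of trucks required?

9

27 kg → truck 1 (remaining 123 kg)
91 kg → truck 1 (remaining 32 kg)
33 kg → truck 2 (remaining 117 kg)
77 kg → truck 2 (remaining 40 kg)
44 kg → truck 3 (remaining 106 kg)
111 kg → truck 4 (remaining 39 kg)
112 kg → truck 5 (remaining 38 kg)
76 kg → truck 3 (remaining 30 kg)
95 kg → truck 6 (remaining 55 kg)
20 kg → truck 1 (remaining 12 kg)
13 kg → truck 2 (remaining 27 kg)
94 kg → truck 7 (remaining 56 kg)
112 kg → truck 8 (remaining 38 kg)
87 kg → truck 9 (remaining 63 kg)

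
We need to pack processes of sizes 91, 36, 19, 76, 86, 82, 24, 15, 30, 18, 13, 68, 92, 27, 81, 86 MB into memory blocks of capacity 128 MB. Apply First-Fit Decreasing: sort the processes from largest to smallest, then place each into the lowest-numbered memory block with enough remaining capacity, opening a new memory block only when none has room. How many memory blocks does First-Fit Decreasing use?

8

Sorted descending: 92, 91, 86, 86, 82, 81, 76, 68, 36, 30, 27, 24, 19, 18, 15, 13.
memory block 1: place 92 MB, 36 MB left
memory block 2: place 91 MB, 37 MB left
memory block 3: place 86 MB, 42 MB left
memory block 4: place 86 MB, 42 MB left
memory block 5: place 82 MB, 46 MB left
memory block 6: place 81 MB, 47 MB left
memory block 7: place 76 MB, 52 MB left
memory block 8: place 68 MB, 60 MB left
memory block 1: place 36 MB, 0 MB left
memory block 2: place 30 MB, 7 MB left
memory block 3: place 27 MB, 15 MB left
memory block 4: place 24 MB, 18 MB left
memory block 5: place 19 MB, 27 MB left
memory block 4: place 18 MB, 0 MB left
memory block 3: place 15 MB, 0 MB left
memory block 5: place 13 MB, 14 MB left
Final memory blocks: [92,36] [91,30] [86,27,15] [86,24,18] [82,19,13] [81] [76] [68].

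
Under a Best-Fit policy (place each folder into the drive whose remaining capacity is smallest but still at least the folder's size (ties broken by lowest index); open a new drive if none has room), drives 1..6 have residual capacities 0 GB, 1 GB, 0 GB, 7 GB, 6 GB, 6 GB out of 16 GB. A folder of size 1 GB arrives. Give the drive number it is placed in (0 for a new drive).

Drives with room: drive 2 (1 GB), drive 4 (7 GB), drive 5 (6 GB), drive 6 (6 GB).
Tightest fit is drive 2 with 1 GB free.

2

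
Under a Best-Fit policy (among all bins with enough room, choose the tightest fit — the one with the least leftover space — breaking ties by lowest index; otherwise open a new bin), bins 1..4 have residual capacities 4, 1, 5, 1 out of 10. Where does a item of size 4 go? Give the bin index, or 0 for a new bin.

1

Bins with room: bin 1 (4), bin 3 (5).
Tightest fit is bin 1 with 4 free.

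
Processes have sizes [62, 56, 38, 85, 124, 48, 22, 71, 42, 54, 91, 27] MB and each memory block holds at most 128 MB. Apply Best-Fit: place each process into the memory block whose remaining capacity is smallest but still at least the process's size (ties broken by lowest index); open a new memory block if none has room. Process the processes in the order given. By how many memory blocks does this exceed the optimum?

Best-Fit: [62,56] [38,85] [124] [48,22,54] [71,42] [91,27] → 6 memory blocks.
Total size 720 MB; any packing needs at least ⌈720/128⌉ = 6 memory blocks.
So 6 is already optimal.

0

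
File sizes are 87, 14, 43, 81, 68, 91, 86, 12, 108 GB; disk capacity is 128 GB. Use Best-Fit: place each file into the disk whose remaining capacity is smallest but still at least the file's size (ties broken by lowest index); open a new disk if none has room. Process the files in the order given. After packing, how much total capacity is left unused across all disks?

87 GB → disk 1 (remaining 41 GB)
14 GB → disk 1 (remaining 27 GB)
43 GB → disk 2 (remaining 85 GB)
81 GB → disk 2 (remaining 4 GB)
68 GB → disk 3 (remaining 60 GB)
91 GB → disk 4 (remaining 37 GB)
86 GB → disk 5 (remaining 42 GB)
12 GB → disk 1 (remaining 15 GB)
108 GB → disk 6 (remaining 20 GB)
6 disks × 128 GB = 768 GB; used 590 GB; unused 178 GB.

178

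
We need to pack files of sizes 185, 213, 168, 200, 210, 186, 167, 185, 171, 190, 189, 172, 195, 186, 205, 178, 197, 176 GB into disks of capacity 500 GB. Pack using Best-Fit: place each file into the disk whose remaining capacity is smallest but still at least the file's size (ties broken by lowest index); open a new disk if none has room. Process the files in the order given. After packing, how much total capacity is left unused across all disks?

185 GB → disk 1 (remaining 315 GB)
213 GB → disk 1 (remaining 102 GB)
168 GB → disk 2 (remaining 332 GB)
200 GB → disk 2 (remaining 132 GB)
210 GB → disk 3 (remaining 290 GB)
186 GB → disk 3 (remaining 104 GB)
167 GB → disk 4 (remaining 333 GB)
185 GB → disk 4 (remaining 148 GB)
171 GB → disk 5 (remaining 329 GB)
190 GB → disk 5 (remaining 139 GB)
189 GB → disk 6 (remaining 311 GB)
172 GB → disk 6 (remaining 139 GB)
195 GB → disk 7 (remaining 305 GB)
186 GB → disk 7 (remaining 119 GB)
205 GB → disk 8 (remaining 295 GB)
178 GB → disk 8 (remaining 117 GB)
197 GB → disk 9 (remaining 303 GB)
176 GB → disk 9 (remaining 127 GB)
9 disks × 500 GB = 4500 GB; used 3373 GB; unused 1127 GB.

1127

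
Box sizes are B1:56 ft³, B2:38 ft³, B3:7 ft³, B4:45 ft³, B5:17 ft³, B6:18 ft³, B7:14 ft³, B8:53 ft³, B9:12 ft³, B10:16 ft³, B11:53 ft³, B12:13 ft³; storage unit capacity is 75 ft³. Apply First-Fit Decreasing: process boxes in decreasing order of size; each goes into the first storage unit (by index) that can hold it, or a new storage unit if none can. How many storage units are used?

5 storage units

Sorted descending: 56, 53, 53, 45, 38, 18, 17, 16, 14, 13, 12, 7.
storage unit 1: place 56 ft³, 19 ft³ left
storage unit 2: place 53 ft³, 22 ft³ left
storage unit 3: place 53 ft³, 22 ft³ left
storage unit 4: place 45 ft³, 30 ft³ left
storage unit 5: place 38 ft³, 37 ft³ left
storage unit 1: place 18 ft³, 1 ft³ left
storage unit 2: place 17 ft³, 5 ft³ left
storage unit 3: place 16 ft³, 6 ft³ left
storage unit 4: place 14 ft³, 16 ft³ left
storage unit 4: place 13 ft³, 3 ft³ left
storage unit 5: place 12 ft³, 25 ft³ left
storage unit 5: place 7 ft³, 18 ft³ left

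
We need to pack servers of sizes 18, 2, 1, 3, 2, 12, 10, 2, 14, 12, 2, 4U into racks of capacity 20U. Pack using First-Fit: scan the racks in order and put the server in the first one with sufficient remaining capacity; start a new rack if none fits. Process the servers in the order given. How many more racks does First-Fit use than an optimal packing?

First-Fit: [18,2] [1,3,2,12,2] [10,2,4] [14] [12] → 5 racks.
Total size 82U; any packing needs at least ⌈82/20⌉ = 5 racks.
So 5 is already optimal.

0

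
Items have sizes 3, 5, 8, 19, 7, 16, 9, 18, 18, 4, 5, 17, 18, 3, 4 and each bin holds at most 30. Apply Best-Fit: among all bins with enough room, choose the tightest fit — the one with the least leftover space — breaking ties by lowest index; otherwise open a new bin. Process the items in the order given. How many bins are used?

Put 3 in bin 1; 27 remain.
Put 5 in bin 1; 22 remain.
Put 8 in bin 1; 14 remain.
Put 19 in bin 2; 11 remain.
Put 7 in bin 2; 4 remain.
Put 16 in bin 3; 14 remain.
Put 9 in bin 1; 5 remain.
Put 18 in bin 4; 12 remain.
Put 18 in bin 5; 12 remain.
Put 4 in bin 2; 0 remain.
Put 5 in bin 1; 0 remain.
Put 17 in bin 6; 13 remain.
Put 18 in bin 7; 12 remain.
Put 3 in bin 4; 9 remain.
Put 4 in bin 4; 5 remain.
Final bins: [3,5,8,9,5] [19,7,4] [16] [18,3,4] [18] [17] [18].

7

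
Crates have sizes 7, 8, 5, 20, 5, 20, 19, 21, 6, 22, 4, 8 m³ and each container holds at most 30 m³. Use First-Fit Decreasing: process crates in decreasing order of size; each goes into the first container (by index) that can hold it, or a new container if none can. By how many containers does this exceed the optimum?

0

First-Fit Decreasing: [22,8] [21,8] [20,7] [20,6,4] [19,5,5] → 5 containers.
Total size 145 m³; any packing needs at least ⌈145/30⌉ = 5 containers.
So 5 is already optimal.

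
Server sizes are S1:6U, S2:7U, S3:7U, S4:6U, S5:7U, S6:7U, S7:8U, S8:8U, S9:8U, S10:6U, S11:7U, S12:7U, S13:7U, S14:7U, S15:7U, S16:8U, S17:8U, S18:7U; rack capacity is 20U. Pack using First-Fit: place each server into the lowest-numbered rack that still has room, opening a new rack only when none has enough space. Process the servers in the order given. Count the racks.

rack 1: place S1 (6U), 14U left
rack 1: place S2 (7U), 7U left
rack 1: place S3 (7U), 0U left
rack 2: place S4 (6U), 14U left
rack 2: place S5 (7U), 7U left
rack 2: place S6 (7U), 0U left
rack 3: place S7 (8U), 12U left
rack 3: place S8 (8U), 4U left
rack 4: place S9 (8U), 12U left
rack 4: place S10 (6U), 6U left
rack 5: place S11 (7U), 13U left
rack 5: place S12 (7U), 6U left
rack 6: place S13 (7U), 13U left
rack 6: place S14 (7U), 6U left
rack 7: place S15 (7U), 13U left
rack 7: place S16 (8U), 5U left
rack 8: place S17 (8U), 12U left
rack 8: place S18 (7U), 5U left

8 racks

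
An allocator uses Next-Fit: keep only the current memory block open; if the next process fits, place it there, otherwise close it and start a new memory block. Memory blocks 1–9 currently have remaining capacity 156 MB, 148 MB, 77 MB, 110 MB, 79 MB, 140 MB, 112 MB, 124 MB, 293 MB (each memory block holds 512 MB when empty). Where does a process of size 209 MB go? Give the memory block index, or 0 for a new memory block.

9

Next-Fit only looks at memory block 9, which has 293 MB free.
209 MB fits there.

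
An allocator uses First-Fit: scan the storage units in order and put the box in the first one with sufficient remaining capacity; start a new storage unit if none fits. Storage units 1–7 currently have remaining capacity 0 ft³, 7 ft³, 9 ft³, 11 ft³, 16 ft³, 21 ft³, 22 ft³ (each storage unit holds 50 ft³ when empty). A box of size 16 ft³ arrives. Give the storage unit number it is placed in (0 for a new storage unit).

Storage units with room: storage unit 5 (16 ft³), storage unit 6 (21 ft³), storage unit 7 (22 ft³).
The first with room is storage unit 5.

5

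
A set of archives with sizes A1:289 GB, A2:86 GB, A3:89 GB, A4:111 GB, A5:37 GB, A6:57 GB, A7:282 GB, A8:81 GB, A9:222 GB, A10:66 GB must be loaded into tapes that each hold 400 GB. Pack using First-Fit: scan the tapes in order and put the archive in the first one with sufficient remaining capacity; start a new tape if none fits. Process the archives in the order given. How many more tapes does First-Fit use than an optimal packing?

0

First-Fit: [289,86] [89,111,37,57,81] [282,66] [222] → 4 tapes.
Total size 1320 GB; any packing needs at least ⌈1320/400⌉ = 4 tapes.
So 4 is already optimal.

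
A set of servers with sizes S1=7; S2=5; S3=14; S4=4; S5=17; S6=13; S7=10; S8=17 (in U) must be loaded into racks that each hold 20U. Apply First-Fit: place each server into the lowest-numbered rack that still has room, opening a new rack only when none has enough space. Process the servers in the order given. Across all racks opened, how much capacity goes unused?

S1 (7U) → rack 1 (remaining 13U)
S2 (5U) → rack 1 (remaining 8U)
S3 (14U) → rack 2 (remaining 6U)
S4 (4U) → rack 1 (remaining 4U)
S5 (17U) → rack 3 (remaining 3U)
S6 (13U) → rack 4 (remaining 7U)
S7 (10U) → rack 5 (remaining 10U)
S8 (17U) → rack 6 (remaining 3U)
6 racks × 20U = 120U; used 87U; unused 33U.

33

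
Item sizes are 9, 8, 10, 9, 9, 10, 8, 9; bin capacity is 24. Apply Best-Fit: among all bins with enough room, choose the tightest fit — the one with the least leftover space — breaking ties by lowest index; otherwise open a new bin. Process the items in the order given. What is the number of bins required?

9 → bin 1 (remaining 15)
8 → bin 1 (remaining 7)
10 → bin 2 (remaining 14)
9 → bin 2 (remaining 5)
9 → bin 3 (remaining 15)
10 → bin 3 (remaining 5)
8 → bin 4 (remaining 16)
9 → bin 4 (remaining 7)
Final bins: [9,8] [10,9] [9,10] [8,9].

4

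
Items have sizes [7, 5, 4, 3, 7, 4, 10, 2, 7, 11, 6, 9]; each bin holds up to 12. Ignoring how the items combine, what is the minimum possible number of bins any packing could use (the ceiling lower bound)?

Total size = 7 + 5 + 4 + 3 + 7 + 4 + 10 + 2 + 7 + 11 + 6 + 9 = 75.
⌈75 / 12⌉ = 7.

7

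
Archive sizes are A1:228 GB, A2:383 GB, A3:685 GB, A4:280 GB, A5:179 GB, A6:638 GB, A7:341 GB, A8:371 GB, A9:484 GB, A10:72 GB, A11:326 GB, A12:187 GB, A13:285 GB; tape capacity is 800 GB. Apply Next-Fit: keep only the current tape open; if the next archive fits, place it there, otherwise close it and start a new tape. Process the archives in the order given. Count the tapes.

tape 1: place A1 (228 GB), 572 GB left
tape 1: place A2 (383 GB), 189 GB left
tape 2: place A3 (685 GB), 115 GB left
tape 3: place A4 (280 GB), 520 GB left
tape 3: place A5 (179 GB), 341 GB left
tape 4: place A6 (638 GB), 162 GB left
tape 5: place A7 (341 GB), 459 GB left
tape 5: place A8 (371 GB), 88 GB left
tape 6: place A9 (484 GB), 316 GB left
tape 6: place A10 (72 GB), 244 GB left
tape 7: place A11 (326 GB), 474 GB left
tape 7: place A12 (187 GB), 287 GB left
tape 7: place A13 (285 GB), 2 GB left

7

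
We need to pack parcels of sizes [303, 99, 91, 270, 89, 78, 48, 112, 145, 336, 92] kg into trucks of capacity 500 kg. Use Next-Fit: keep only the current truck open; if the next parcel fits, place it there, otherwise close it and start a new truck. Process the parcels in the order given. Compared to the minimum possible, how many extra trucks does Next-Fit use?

0

Next-Fit: [303,99,91] [270,89,78,48] [112,145] [336,92] → 4 trucks.
Total size 1663 kg; any packing needs at least ⌈1663/500⌉ = 4 trucks.
So 4 is already optimal.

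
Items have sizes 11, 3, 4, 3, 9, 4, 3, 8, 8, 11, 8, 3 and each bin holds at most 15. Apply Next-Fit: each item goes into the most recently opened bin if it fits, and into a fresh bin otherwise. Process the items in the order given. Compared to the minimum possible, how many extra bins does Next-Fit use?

Next-Fit: [11,3] [4,3] [9,4] [3,8] [8] [11] [8,3] → 7 bins.
6 items exceed 7.5 (half the capacity), and no two of those can share a bin, so at least 6 bins are needed.
An optimal packing achieves that bound: [11,4] [11,4] [9,3,3] [8,3,3] [8] [8] → 6 bins.
Excess: 7 − 6 = 1.

1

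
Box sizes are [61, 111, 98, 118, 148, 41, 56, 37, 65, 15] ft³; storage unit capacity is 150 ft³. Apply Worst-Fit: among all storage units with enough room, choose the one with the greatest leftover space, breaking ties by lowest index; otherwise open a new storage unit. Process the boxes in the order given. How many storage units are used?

61 ft³ → storage unit 1 (remaining 89 ft³)
111 ft³ → storage unit 2 (remaining 39 ft³)
98 ft³ → storage unit 3 (remaining 52 ft³)
118 ft³ → storage unit 4 (remaining 32 ft³)
148 ft³ → storage unit 5 (remaining 2 ft³)
41 ft³ → storage unit 1 (remaining 48 ft³)
56 ft³ → storage unit 6 (remaining 94 ft³)
37 ft³ → storage unit 6 (remaining 57 ft³)
65 ft³ → storage unit 7 (remaining 85 ft³)
15 ft³ → storage unit 7 (remaining 70 ft³)

7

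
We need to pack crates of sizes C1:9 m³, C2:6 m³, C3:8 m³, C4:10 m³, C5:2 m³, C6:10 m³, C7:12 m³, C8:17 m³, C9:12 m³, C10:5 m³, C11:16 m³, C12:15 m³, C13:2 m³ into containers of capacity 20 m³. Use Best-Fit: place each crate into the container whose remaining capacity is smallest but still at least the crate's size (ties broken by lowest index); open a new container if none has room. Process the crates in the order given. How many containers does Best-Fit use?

8 containers

container 1: place C1 (9 m³), 11 m³ left
container 1: place C2 (6 m³), 5 m³ left
container 2: place C3 (8 m³), 12 m³ left
container 2: place C4 (10 m³), 2 m³ left
container 2: place C5 (2 m³), 0 m³ left
container 3: place C6 (10 m³), 10 m³ left
container 4: place C7 (12 m³), 8 m³ left
container 5: place C8 (17 m³), 3 m³ left
container 6: place C9 (12 m³), 8 m³ left
container 1: place C10 (5 m³), 0 m³ left
container 7: place C11 (16 m³), 4 m³ left
container 8: place C12 (15 m³), 5 m³ left
container 5: place C13 (2 m³), 1 m³ left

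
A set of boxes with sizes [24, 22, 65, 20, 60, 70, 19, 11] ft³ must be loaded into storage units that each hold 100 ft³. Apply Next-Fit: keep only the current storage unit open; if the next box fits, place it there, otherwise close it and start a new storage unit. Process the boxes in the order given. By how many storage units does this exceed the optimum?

Next-Fit: [24,22] [65,20] [60] [70,19,11] → 4 storage units.
Total size 291 ft³; any packing needs at least ⌈291/100⌉ = 3 storage units.
An optimal packing achieves that bound: [70,24] [65,22,11] [60,20,19] → 3 storage units.
Excess: 4 − 3 = 1.

1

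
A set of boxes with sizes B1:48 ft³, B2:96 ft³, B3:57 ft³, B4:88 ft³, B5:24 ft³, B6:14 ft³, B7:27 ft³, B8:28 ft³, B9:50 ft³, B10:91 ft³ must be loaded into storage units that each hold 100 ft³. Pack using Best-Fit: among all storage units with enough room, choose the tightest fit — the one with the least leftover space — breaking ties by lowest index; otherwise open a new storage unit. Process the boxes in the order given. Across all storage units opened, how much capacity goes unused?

Put B1 (48 ft³) in storage unit 1; 52 ft³ remain.
Put B2 (96 ft³) in storage unit 2; 4 ft³ remain.
Put B3 (57 ft³) in storage unit 3; 43 ft³ remain.
Put B4 (88 ft³) in storage unit 4; 12 ft³ remain.
Put B5 (24 ft³) in storage unit 3; 19 ft³ remain.
Put B6 (14 ft³) in storage unit 3; 5 ft³ remain.
Put B7 (27 ft³) in storage unit 1; 25 ft³ remain.
Put B8 (28 ft³) in storage unit 5; 72 ft³ remain.
Put B9 (50 ft³) in storage unit 5; 22 ft³ remain.
Put B10 (91 ft³) in storage unit 6; 9 ft³ remain.
6 storage units × 100 ft³ = 600 ft³; used 523 ft³; unused 77 ft³.

77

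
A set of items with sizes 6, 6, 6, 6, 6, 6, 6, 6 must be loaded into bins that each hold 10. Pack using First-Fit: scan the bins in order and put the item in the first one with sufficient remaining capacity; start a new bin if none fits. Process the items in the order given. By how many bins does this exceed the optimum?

First-Fit: [6] [6] [6] [6] [6] [6] [6] [6] → 8 bins.
8 items exceed 5 (half the capacity), and no two of those can share a bin, so at least 8 bins are needed.
So 8 is already optimal.

0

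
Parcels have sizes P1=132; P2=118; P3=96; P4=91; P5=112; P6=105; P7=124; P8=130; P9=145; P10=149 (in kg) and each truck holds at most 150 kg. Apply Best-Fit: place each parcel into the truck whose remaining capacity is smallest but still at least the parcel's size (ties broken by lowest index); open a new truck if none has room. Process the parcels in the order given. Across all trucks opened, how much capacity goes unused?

P1 (132 kg) → truck 1 (remaining 18 kg)
P2 (118 kg) → truck 2 (remaining 32 kg)
P3 (96 kg) → truck 3 (remaining 54 kg)
P4 (91 kg) → truck 4 (remaining 59 kg)
P5 (112 kg) → truck 5 (remaining 38 kg)
P6 (105 kg) → truck 6 (remaining 45 kg)
P7 (124 kg) → truck 7 (remaining 26 kg)
P8 (130 kg) → truck 8 (remaining 20 kg)
P9 (145 kg) → truck 9 (remaining 5 kg)
P10 (149 kg) → truck 10 (remaining 1 kg)
10 trucks × 150 kg = 1500 kg; used 1202 kg; unused 298 kg.

298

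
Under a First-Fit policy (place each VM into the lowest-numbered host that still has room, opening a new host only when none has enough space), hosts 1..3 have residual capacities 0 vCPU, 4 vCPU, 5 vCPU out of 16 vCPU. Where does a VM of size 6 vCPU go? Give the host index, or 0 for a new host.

0

No host has ≥ 6 vCPU free, so a new host is opened.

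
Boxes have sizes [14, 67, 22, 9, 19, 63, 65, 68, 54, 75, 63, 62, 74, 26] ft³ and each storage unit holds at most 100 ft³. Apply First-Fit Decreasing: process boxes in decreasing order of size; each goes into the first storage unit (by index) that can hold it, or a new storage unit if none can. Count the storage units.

Sorted descending: 75, 74, 68, 67, 65, 63, 63, 62, 54, 26, 22, 19, 14, 9.
Put 75 ft³ in storage unit 1; 25 ft³ remain.
Put 74 ft³ in storage unit 2; 26 ft³ remain.
Put 68 ft³ in storage unit 3; 32 ft³ remain.
Put 67 ft³ in storage unit 4; 33 ft³ remain.
Put 65 ft³ in storage unit 5; 35 ft³ remain.
Put 63 ft³ in storage unit 6; 37 ft³ remain.
Put 63 ft³ in storage unit 7; 37 ft³ remain.
Put 62 ft³ in storage unit 8; 38 ft³ remain.
Put 54 ft³ in storage unit 9; 46 ft³ remain.
Put 26 ft³ in storage unit 2; 0 ft³ remain.
Put 22 ft³ in storage unit 1; 3 ft³ remain.
Put 19 ft³ in storage unit 3; 13 ft³ remain.
Put 14 ft³ in storage unit 4; 19 ft³ remain.
Put 9 ft³ in storage unit 3; 4 ft³ remain.

9 storage units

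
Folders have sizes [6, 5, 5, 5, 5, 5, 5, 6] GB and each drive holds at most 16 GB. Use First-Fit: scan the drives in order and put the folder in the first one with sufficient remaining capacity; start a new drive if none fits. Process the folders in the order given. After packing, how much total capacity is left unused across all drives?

6

Put 6 GB in drive 1; 10 GB remain.
Put 5 GB in drive 1; 5 GB remain.
Put 5 GB in drive 1; 0 GB remain.
Put 5 GB in drive 2; 11 GB remain.
Put 5 GB in drive 2; 6 GB remain.
Put 5 GB in drive 2; 1 GB remain.
Put 5 GB in drive 3; 11 GB remain.
Put 6 GB in drive 3; 5 GB remain.
3 drives × 16 GB = 48 GB; used 42 GB; unused 6 GB.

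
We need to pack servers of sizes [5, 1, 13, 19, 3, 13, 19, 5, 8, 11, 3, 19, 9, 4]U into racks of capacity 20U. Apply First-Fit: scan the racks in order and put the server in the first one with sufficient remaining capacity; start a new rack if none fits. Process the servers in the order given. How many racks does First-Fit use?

7

Put 5U in rack 1; 15U remain.
Put 1U in rack 1; 14U remain.
Put 13U in rack 1; 1U remain.
Put 19U in rack 2; 1U remain.
Put 3U in rack 3; 17U remain.
Put 13U in rack 3; 4U remain.
Put 19U in rack 4; 1U remain.
Put 5U in rack 5; 15U remain.
Put 8U in rack 5; 7U remain.
Put 11U in rack 6; 9U remain.
Put 3U in rack 3; 1U remain.
Put 19U in rack 7; 1U remain.
Put 9U in rack 6; 0U remain.
Put 4U in rack 5; 3U remain.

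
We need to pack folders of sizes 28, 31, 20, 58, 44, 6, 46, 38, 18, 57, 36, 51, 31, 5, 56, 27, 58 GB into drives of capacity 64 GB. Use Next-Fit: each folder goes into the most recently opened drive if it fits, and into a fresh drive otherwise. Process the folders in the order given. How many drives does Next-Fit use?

28 GB → drive 1 (remaining 36 GB)
31 GB → drive 1 (remaining 5 GB)
20 GB → drive 2 (remaining 44 GB)
58 GB → drive 3 (remaining 6 GB)
44 GB → drive 4 (remaining 20 GB)
6 GB → drive 4 (remaining 14 GB)
46 GB → drive 5 (remaining 18 GB)
38 GB → drive 6 (remaining 26 GB)
18 GB → drive 6 (remaining 8 GB)
57 GB → drive 7 (remaining 7 GB)
36 GB → drive 8 (remaining 28 GB)
51 GB → drive 9 (remaining 13 GB)
31 GB → drive 10 (remaining 33 GB)
5 GB → drive 10 (remaining 28 GB)
56 GB → drive 11 (remaining 8 GB)
27 GB → drive 12 (remaining 37 GB)
58 GB → drive 13 (remaining 6 GB)

13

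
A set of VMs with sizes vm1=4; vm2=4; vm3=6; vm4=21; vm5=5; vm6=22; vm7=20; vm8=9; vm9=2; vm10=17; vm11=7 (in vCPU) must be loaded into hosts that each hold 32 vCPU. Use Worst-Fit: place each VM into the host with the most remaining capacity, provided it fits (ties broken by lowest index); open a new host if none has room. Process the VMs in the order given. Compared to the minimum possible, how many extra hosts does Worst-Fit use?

Worst-Fit: [4,4,6,5,9] [21] [22] [20,2] [17,7] → 5 hosts.
Total size 117 vCPU; any packing needs at least ⌈117/32⌉ = 4 hosts.
An optimal packing achieves that bound: [22,9] [21,7,4] [20,6,5] [17,4,2] → 4 hosts.
Excess: 5 − 4 = 1.

1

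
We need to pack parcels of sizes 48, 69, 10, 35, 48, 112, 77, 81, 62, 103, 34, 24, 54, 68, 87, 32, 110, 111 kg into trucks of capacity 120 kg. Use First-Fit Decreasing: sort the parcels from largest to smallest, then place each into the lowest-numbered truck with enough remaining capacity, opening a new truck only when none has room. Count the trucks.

Sorted descending: 112, 111, 110, 103, 87, 81, 77, 69, 68, 62, 54, 48, 48, 35, 34, 32, 24, 10.
112 kg → truck 1 (remaining 8 kg)
111 kg → truck 2 (remaining 9 kg)
110 kg → truck 3 (remaining 10 kg)
103 kg → truck 4 (remaining 17 kg)
87 kg → truck 5 (remaining 33 kg)
81 kg → truck 6 (remaining 39 kg)
77 kg → truck 7 (remaining 43 kg)
69 kg → truck 8 (remaining 51 kg)
68 kg → truck 9 (remaining 52 kg)
62 kg → truck 10 (remaining 58 kg)
54 kg → truck 10 (remaining 4 kg)
48 kg → truck 8 (remaining 3 kg)
48 kg → truck 9 (remaining 4 kg)
35 kg → truck 6 (remaining 4 kg)
34 kg → truck 7 (remaining 9 kg)
32 kg → truck 5 (remaining 1 kg)
24 kg → truck 11 (remaining 96 kg)
10 kg → truck 3 (remaining 0 kg)

11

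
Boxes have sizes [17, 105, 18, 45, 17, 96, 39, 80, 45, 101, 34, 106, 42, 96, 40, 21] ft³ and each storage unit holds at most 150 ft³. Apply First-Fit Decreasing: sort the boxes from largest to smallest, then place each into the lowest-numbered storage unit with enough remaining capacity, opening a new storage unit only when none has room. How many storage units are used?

Sorted descending: 106, 105, 101, 96, 96, 80, 45, 45, 42, 40, 39, 34, 21, 18, 17, 17.
storage unit 1: place 106 ft³, 44 ft³ left
storage unit 2: place 105 ft³, 45 ft³ left
storage unit 3: place 101 ft³, 49 ft³ left
storage unit 4: place 96 ft³, 54 ft³ left
storage unit 5: place 96 ft³, 54 ft³ left
storage unit 6: place 80 ft³, 70 ft³ left
storage unit 2: place 45 ft³, 0 ft³ left
storage unit 3: place 45 ft³, 4 ft³ left
storage unit 1: place 42 ft³, 2 ft³ left
storage unit 4: place 40 ft³, 14 ft³ left
storage unit 5: place 39 ft³, 15 ft³ left
storage unit 6: place 34 ft³, 36 ft³ left
storage unit 6: place 21 ft³, 15 ft³ left
storage unit 7: place 18 ft³, 132 ft³ left
storage unit 7: place 17 ft³, 115 ft³ left
storage unit 7: place 17 ft³, 98 ft³ left

7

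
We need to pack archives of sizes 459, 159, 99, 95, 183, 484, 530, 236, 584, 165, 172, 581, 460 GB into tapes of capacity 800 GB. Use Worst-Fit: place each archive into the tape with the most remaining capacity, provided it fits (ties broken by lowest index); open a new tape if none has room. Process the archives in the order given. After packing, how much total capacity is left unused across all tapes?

593

459 GB → tape 1 (remaining 341 GB)
159 GB → tape 1 (remaining 182 GB)
99 GB → tape 1 (remaining 83 GB)
95 GB → tape 2 (remaining 705 GB)
183 GB → tape 2 (remaining 522 GB)
484 GB → tape 2 (remaining 38 GB)
530 GB → tape 3 (remaining 270 GB)
236 GB → tape 3 (remaining 34 GB)
584 GB → tape 4 (remaining 216 GB)
165 GB → tape 4 (remaining 51 GB)
172 GB → tape 5 (remaining 628 GB)
581 GB → tape 5 (remaining 47 GB)
460 GB → tape 6 (remaining 340 GB)
6 tapes × 800 GB = 4800 GB; used 4207 GB; unused 593 GB.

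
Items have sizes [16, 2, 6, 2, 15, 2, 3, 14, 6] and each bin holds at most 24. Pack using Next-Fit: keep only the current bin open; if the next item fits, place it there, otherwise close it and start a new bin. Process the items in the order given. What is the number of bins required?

16 → bin 1 (remaining 8)
2 → bin 1 (remaining 6)
6 → bin 1 (remaining 0)
2 → bin 2 (remaining 22)
15 → bin 2 (remaining 7)
2 → bin 2 (remaining 5)
3 → bin 2 (remaining 2)
14 → bin 3 (remaining 10)
6 → bin 3 (remaining 4)

3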